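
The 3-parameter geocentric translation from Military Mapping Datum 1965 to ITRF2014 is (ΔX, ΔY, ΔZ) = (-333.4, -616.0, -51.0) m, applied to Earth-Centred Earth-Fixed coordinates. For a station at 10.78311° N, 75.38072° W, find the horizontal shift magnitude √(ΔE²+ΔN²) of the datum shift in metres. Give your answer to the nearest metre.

500 m

The local east axis at (φ, λ) is (−sin λ, cos λ, 0), so ΔE = −sin(-75.38072°)·(-333.4) + cos(-75.38072°)·(-616.0) = -478.08 m.
The local north axis is (−sin φ cos λ, −sin φ sin λ, cos φ), giving ΔN = 15.743 − 111.517 − 50.099 = -145.87 m.
Horizontal magnitude = √(ΔE² + ΔN²) = √((-478.08)² + (-145.87)²) = 499.84 m.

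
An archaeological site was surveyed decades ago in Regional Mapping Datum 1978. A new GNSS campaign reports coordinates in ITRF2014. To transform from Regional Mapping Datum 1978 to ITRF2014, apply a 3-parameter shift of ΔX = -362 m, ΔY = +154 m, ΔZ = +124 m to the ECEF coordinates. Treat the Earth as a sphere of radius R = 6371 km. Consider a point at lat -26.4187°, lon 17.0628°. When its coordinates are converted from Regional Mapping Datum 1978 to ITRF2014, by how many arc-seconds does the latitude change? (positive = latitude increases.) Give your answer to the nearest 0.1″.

sin φ = -0.444927, cos φ = 0.895567, sin λ = 0.293420, cos λ = 0.955984.
North component: ΔN = −sin φ cos λ·ΔX − sin φ sin λ·ΔY + cos φ·ΔZ = −(-0.444927)(0.955984)(-362) − (-0.444927)(0.293420)(154) + (0.895567)(124) = -22.82 m.
1° of latitude spans πR/180 = 111195 m, so Δφ = -22.82 / 111195 × 3600 = -0.739″.

Δφ = -0.7″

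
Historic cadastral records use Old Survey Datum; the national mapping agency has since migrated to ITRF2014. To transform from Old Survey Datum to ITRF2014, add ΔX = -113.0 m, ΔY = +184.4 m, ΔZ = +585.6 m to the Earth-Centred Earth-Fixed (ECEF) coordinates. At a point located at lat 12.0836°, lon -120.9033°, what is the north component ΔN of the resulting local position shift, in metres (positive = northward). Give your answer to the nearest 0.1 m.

ΔN = 593.6 m

At φ = 12.0836°, λ = -120.9033°: sin φ = 0.209339, cos φ = 0.977843, sin λ = -0.858035, cos λ = -0.513591.
ΔN = −sin φ cos λ·ΔX − sin φ sin λ·ΔY + cos φ·ΔZ = −(0.209339)(-0.513591)(-113.0) − (0.209339)(-0.858035)(184.4) + (0.977843)(585.6) = 593.60 m.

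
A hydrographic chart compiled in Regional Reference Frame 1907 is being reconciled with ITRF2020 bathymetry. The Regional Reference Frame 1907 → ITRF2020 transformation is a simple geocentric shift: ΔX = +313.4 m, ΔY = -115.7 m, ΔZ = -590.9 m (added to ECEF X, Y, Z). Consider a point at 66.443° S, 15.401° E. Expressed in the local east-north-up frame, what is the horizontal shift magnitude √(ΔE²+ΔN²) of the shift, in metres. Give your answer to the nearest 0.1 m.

The local east axis at (φ, λ) is (−sin λ, cos λ, 0), so ΔE = −sin(15.401°)·313.4 + cos(15.401°)·(-115.7) = -194.78 m.
The local north axis is (−sin φ cos λ, −sin φ sin λ, cos φ), giving ΔN = 276.966 − 28.166 − 236.160 = 12.64 m.
Horizontal magnitude = √(ΔE² + ΔN²) = √((-194.78)² + 12.64²) = 195.19 m.

195.2 m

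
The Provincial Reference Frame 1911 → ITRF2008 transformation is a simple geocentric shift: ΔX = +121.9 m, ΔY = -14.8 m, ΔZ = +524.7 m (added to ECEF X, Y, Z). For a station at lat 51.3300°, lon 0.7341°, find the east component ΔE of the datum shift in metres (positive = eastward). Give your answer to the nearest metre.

ΔE = -16 m

The local east axis at (φ, λ) is (−sin λ, cos λ, 0), so ΔE = −sin(0.7341°)·121.9 + cos(0.7341°)·(-14.8) = -16.36 m.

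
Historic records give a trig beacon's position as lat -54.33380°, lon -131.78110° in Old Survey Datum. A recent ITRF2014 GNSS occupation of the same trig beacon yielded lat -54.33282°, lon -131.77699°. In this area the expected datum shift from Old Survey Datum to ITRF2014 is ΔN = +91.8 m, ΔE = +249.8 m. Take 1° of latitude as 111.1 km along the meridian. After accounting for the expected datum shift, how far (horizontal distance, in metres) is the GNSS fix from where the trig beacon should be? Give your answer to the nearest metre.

Observed coordinate differences: Δφ = +0.00098°, Δλ = +0.00411°.
Converting to metres (1° lat = 111100 m, cos φ = 0.583062): observed ΔN = 108.9 m, observed ΔE = 266.2 m.
Subtracting the expected shift leaves a residual of 108.9 − (91.8) = 17.1 m north and 266.2 − (249.8) = 16.4 m east.
Residual distance = √(17.1² + 16.4²) = 23.7 m.

24 m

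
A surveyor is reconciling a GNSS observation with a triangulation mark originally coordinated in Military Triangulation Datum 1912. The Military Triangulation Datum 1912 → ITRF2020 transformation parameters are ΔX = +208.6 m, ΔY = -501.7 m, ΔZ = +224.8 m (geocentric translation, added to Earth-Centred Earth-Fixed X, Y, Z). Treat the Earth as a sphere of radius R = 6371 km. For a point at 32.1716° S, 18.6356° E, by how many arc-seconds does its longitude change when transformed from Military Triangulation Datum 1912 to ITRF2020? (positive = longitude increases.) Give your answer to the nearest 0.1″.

Δλ = -20.7″

sin φ = -0.532457, cos φ = 0.846457, sin λ = 0.319548, cos λ = 0.947570.
East component: ΔE = −sin λ·ΔX + cos λ·ΔY = −(0.319548)(208.6) + (0.947570)(-501.7) = -542.05 m.
1° of latitude spans πR/180 = 111195 m; at latitude φ, 1° of longitude spans that × cos φ = 94121.7 m, so Δλ = -542.05 / 94121.7 × 3600 = -20.733″.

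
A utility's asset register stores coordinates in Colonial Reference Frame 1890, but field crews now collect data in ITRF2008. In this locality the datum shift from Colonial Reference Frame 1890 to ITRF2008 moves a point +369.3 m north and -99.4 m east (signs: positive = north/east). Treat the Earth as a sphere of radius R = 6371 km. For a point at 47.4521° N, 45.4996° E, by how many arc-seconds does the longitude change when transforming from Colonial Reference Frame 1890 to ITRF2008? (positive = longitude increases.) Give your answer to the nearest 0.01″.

At latitude 47.4521°, cos φ = 0.676206.
One radian of longitude at latitude φ spans R cos φ, so Δλ = ΔE / (R cos φ) = -99.4 / (6371000 × 0.676206) = -2.3073e-05 rad = -4.759″.

Δλ = -4.76″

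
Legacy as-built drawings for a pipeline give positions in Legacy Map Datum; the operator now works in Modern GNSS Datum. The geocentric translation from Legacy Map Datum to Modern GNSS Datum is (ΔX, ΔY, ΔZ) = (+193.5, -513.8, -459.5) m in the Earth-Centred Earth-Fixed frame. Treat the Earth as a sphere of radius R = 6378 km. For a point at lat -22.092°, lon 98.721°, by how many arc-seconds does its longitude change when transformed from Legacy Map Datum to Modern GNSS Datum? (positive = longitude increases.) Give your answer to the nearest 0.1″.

Δλ = -4.0″

sin φ = -0.376095, cos φ = 0.926581, sin λ = 0.988438, cos λ = -0.151623.
East component: ΔE = −sin λ·ΔX + cos λ·ΔY = −(0.988438)(193.5) + (-0.151623)(-513.8) = -113.36 m.
1° of latitude spans πR/180 = 111317 m; at latitude φ, 1° of longitude spans that × cos φ = 103144.3 m, so Δλ = -113.36 / 103144.3 × 3600 = -3.957″.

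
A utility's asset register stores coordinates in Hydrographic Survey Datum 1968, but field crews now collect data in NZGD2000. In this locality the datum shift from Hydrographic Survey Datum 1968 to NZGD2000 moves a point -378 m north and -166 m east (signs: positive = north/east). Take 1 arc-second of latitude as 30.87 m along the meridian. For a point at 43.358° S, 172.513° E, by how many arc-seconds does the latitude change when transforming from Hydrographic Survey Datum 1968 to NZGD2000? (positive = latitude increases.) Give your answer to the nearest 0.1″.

1″ of latitude = 30.87 m, so Δφ = -378.0 / 30.87 = -12.245″.

Δφ = -12.2″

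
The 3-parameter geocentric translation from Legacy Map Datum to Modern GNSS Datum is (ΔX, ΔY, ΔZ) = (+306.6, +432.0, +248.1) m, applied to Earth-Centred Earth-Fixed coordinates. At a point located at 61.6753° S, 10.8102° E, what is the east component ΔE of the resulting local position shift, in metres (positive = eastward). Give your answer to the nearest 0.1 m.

At φ = -61.6753°, λ = 10.8102°: sin φ = -0.880273, cos φ = 0.474468, sin λ = 0.187556, cos λ = 0.982254.
ΔE = −sin λ·ΔX + cos λ·ΔY = −(0.187556)·(306.6) + (0.982254)·(432.0) = 366.83 m.

ΔE = 366.8 m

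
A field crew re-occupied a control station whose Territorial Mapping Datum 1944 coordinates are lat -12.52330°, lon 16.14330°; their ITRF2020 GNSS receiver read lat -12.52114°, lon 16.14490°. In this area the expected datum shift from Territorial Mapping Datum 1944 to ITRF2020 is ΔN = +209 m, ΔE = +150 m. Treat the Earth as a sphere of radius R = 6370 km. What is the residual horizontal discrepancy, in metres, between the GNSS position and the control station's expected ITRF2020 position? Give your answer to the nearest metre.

Observed coordinate differences: Δφ = +0.00216°, Δλ = +0.00160°.
Converting to metres (1° lat = 111177 m, cos φ = 0.976208): observed ΔN = 240.1 m, observed ΔE = 173.7 m.
Subtracting the expected shift leaves a residual of 240.1 − (209) = 31.1 m north and 173.7 − (150) = 23.7 m east.
Residual distance = √(31.1² + 23.7²) = 39.1 m.

39 m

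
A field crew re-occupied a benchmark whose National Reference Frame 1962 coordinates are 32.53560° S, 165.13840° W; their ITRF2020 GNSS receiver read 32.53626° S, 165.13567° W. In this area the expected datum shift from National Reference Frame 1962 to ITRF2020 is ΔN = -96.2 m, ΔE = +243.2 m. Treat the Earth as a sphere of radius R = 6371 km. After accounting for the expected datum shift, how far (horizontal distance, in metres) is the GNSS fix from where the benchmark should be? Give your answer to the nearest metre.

Observed coordinate differences: Δφ = -0.00066°, Δλ = +0.00273°.
Converting to metres (1° lat = 111195 m, cos φ = 0.843057): observed ΔN = -73.4 m, observed ΔE = 255.9 m.
Subtracting the expected shift leaves a residual of -73.4 − (-96.2) = 22.8 m north and 255.9 − (243.2) = 12.7 m east.
Residual distance = √(22.8² + 12.7²) = 26.1 m.

26 m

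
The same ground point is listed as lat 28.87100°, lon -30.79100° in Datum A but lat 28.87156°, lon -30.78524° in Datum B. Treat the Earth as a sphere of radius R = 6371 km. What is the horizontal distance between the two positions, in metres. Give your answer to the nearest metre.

Δφ = 28.87156° − 28.87100° = +0.00056°; Δλ = -30.78524° − -30.79100° = +0.00576°.
1° along a meridian = πR/180 = 111195 m.
ΔN = Δφ × 111195 = 62.3 m; ΔE = Δλ × 111195 × cos(28.87100°) = +0.00576 × 111195 × 0.875709 = 560.9 m.
Distance = √(ΔE² + ΔN²) = √(560.9² + 62.3²) = 564.3 m.

564 m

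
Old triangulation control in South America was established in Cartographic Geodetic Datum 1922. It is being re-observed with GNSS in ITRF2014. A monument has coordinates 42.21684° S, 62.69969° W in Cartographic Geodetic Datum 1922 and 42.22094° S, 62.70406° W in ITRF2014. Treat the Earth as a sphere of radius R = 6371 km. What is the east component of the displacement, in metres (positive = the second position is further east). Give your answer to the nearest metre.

ΔE = -360 m

Δφ = -42.22094° − -42.21684° = -0.00410°; Δλ = -62.70406° − -62.69969° = -0.00437°.
1° along a meridian = πR/180 = 111195 m.
ΔN = Δφ × 111195 = -455.9 m; ΔE = Δλ × 111195 × cos(-42.21684°) = -0.00437 × 111195 × 0.740607 = -359.9 m.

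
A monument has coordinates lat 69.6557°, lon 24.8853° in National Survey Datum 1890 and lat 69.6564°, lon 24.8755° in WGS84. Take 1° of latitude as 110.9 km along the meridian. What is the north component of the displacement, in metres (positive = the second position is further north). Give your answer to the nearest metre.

ΔN = 78 m

Δφ = 69.6564° − 69.6557° = +0.0007°; Δλ = 24.8755° − 24.8853° = -0.0098°.
ΔN = Δφ × 110900 = 77.6 m; ΔE = Δλ × 110900 × cos(69.6557°) = -0.0098 × 110900 × 0.347661 = -377.8 m.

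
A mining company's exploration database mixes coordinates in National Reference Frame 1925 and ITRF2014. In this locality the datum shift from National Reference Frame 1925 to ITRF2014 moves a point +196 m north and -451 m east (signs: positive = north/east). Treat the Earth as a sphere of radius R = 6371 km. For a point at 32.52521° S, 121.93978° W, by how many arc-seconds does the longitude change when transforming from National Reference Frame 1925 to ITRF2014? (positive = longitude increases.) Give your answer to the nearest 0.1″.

Δλ = -17.3″

At latitude -32.52521°, cos φ = 0.843155.
One radian of longitude at latitude φ spans R cos φ, so Δλ = ΔE / (R cos φ) = -451.0 / (6371000 × 0.843155) = -8.3958e-05 rad = -17.318″.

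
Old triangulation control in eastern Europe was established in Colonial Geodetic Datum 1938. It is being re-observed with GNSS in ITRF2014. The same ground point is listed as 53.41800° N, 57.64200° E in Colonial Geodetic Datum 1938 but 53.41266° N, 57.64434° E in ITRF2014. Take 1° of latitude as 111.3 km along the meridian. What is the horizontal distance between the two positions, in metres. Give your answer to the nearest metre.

614 m

Δφ = 53.41266° − 53.41800° = -0.00534°; Δλ = 57.64434° − 57.64200° = +0.00234°.
ΔN = Δφ × 111300 = -594.3 m; ΔE = Δλ × 111300 × cos(53.41800°) = +0.00234 × 111300 × 0.595973 = 155.2 m.
Distance = √(ΔE² + ΔN²) = √(155.2² + (-594.3)²) = 614.3 m.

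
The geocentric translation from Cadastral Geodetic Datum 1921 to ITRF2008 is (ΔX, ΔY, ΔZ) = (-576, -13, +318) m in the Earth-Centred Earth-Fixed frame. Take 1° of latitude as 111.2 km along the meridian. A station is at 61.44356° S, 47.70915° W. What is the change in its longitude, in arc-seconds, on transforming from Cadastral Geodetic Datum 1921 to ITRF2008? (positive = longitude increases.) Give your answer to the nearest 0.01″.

Δλ = -29.45″

sin φ = -0.878347, cos φ = 0.478024, sin λ = -0.739739, cos λ = 0.672894.
East component: ΔE = −sin λ·ΔX + cos λ·ΔY = −(-0.739739)(-576) + (0.672894)(-13) = -434.84 m.
1° of latitude spans 111200 m; at latitude φ, 1° of longitude spans that × cos φ = 53156.3 m, so Δλ = -434.84 / 53156.3 × 3600 = -29.449″.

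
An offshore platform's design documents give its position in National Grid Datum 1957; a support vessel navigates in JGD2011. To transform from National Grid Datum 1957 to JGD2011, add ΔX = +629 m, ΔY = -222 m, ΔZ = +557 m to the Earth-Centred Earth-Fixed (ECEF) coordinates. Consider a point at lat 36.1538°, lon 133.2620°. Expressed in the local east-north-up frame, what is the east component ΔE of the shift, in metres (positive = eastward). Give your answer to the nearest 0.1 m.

The local east axis at (φ, λ) is (−sin λ, cos λ, 0), so ΔE = −sin(133.2620°)·629 + cos(133.2620°)·(-222) = -305.91 m.

ΔE = -305.9 m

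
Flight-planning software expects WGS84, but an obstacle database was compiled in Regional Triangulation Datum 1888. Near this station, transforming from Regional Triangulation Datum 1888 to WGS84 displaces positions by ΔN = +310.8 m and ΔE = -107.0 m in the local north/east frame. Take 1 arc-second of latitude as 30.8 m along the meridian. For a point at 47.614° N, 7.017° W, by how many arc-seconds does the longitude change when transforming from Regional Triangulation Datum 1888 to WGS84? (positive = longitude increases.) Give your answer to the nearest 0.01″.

Δλ = -5.15″

At latitude 47.614°, cos φ = 0.674122.
1″ of longitude at this latitude = 30.80 × cos φ = 20.7630 m, so Δλ = -107.0 / 20.7630 = -5.153″.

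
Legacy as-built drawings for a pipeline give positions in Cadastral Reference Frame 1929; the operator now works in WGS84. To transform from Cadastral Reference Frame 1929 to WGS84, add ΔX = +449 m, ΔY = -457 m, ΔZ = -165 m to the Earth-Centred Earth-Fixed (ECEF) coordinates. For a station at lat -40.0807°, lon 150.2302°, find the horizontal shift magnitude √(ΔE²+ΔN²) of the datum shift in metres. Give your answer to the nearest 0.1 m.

At φ = -40.0807°, λ = 150.2302°: sin φ = -0.643866, cos φ = 0.765138, sin λ = 0.496517, cos λ = -0.868027.
ΔE = −sin λ·ΔX + cos λ·ΔY = −(0.496517)·(449) + (-0.868027)·(-457) = 173.75 m.
ΔN = −sin φ cos λ·ΔX − sin φ sin λ·ΔY + cos φ·ΔZ = −(-0.643866)(-0.868027)(449) − (-0.643866)(0.496517)(-457) + (0.765138)(-165) = -523.29 m.
Horizontal magnitude = √(ΔE² + ΔN²) = √(173.75² + (-523.29)²) = 551.38 m.

551.4 m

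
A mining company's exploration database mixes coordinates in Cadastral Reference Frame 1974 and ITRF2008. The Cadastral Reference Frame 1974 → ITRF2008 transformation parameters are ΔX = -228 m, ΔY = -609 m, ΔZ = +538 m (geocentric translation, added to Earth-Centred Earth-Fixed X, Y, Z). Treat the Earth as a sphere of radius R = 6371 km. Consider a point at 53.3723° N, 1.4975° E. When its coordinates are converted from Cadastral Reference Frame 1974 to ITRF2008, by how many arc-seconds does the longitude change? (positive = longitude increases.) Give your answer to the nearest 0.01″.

Δλ = -32.71″

sin φ = 0.802529, cos φ = 0.596613, sin λ = 0.026133, cos λ = 0.999658.
East component: ΔE = −sin λ·ΔX + cos λ·ΔY = −(0.026133)(-228) + (0.999658)(-609) = -602.83 m.
1° of latitude spans πR/180 = 111195 m; at latitude φ, 1° of longitude spans that × cos φ = 66340.3 m, so Δλ = -602.83 / 66340.3 × 3600 = -32.713″.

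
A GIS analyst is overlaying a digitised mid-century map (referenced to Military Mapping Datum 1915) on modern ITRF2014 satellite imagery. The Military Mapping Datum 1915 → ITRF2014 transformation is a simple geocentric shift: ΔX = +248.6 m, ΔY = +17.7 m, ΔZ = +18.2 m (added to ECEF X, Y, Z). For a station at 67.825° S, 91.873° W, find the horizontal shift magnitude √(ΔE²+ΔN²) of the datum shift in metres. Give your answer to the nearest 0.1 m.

248.5 m

The local east axis at (φ, λ) is (−sin λ, cos λ, 0), so ΔE = −sin(-91.873°)·248.6 + cos(-91.873°)·17.7 = 247.89 m.
The local north axis is (−sin φ cos λ, −sin φ sin λ, cos φ), giving ΔN = -7.524 − 16.382 + 6.869 = -17.04 m.
Horizontal magnitude = √(ΔE² + ΔN²) = √(247.89² + (-17.04)²) = 248.47 m.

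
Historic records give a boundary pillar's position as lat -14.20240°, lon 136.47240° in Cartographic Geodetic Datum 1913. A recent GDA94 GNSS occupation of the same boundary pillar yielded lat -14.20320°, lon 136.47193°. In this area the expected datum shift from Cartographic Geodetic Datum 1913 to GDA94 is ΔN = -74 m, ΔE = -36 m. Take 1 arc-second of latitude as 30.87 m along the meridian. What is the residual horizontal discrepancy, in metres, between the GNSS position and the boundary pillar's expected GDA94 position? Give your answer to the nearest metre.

21 m

Observed coordinate differences: Δφ = -0.00080°, Δλ = -0.00047°.
Converting to metres (1° lat = 111132 m, cos φ = 0.969435): observed ΔN = -88.9 m, observed ΔE = -50.6 m.
Subtracting the expected shift leaves a residual of -88.9 − (-74) = -14.9 m north and -50.6 − (-36) = -14.6 m east.
Residual distance = √((-14.9)² + (-14.6)²) = 20.9 m.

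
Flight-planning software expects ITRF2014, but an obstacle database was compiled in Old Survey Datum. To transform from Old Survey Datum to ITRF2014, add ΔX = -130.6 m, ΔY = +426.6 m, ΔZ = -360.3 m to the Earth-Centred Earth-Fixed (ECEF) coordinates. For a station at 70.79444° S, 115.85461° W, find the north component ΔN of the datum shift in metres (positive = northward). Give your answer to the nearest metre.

At φ = -70.79444°, λ = -115.85461°: sin φ = -0.944344, cos φ = 0.328958, sin λ = -0.899904, cos λ = -0.436089.
ΔN = −sin φ cos λ·ΔX − sin φ sin λ·ΔY + cos φ·ΔZ = −(-0.944344)(-0.436089)(-130.6) − (-0.944344)(-0.899904)(426.6) + (0.328958)(-360.3) = -427.27 m.

ΔN = -427 m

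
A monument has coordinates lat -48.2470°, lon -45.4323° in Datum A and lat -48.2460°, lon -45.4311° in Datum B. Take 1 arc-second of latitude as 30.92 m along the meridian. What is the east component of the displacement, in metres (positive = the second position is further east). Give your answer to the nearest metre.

ΔE = 89 m

Δφ = -48.2460° − -48.2470° = +0.0010°; Δλ = -45.4311° − -45.4323° = +0.0012°.
1° of latitude = 3600 × 30.92 = 111312 m.
ΔN = Δφ × 111312 = 111.3 m; ΔE = Δλ × 111312 × cos(-48.2470°) = +0.0012 × 111312 × 0.665921 = 88.9 m.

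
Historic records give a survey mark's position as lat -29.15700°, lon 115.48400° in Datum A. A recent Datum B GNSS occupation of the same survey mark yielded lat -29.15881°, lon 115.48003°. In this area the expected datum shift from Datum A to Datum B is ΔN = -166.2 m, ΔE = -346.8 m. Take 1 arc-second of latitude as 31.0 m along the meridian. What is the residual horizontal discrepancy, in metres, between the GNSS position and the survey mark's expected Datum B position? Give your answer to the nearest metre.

54 m

Observed coordinate differences: Δφ = -0.00181°, Δλ = -0.00397°.
Converting to metres (1° lat = 111600 m, cos φ = 0.873288): observed ΔN = -202.0 m, observed ΔE = -386.9 m.
Subtracting the expected shift leaves a residual of -202.0 − (-166.2) = -35.8 m north and -386.9 − (-346.8) = -40.1 m east.
Residual distance = √((-35.8)² + (-40.1)²) = 53.8 m.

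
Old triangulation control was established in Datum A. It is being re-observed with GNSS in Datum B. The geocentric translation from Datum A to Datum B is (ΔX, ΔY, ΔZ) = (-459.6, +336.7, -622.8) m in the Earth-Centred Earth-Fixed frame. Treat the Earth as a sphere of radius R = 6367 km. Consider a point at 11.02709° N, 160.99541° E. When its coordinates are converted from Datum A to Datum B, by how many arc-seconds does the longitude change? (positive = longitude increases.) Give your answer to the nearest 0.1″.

sin φ = 0.191273, cos φ = 0.981537, sin λ = 0.325644, cos λ = -0.945492.
East component: ΔE = −sin λ·ΔX + cos λ·ΔY = −(0.325644)(-459.6) + (-0.945492)(336.7) = -168.68 m.
1° of latitude spans πR/180 = 111125 m; at latitude φ, 1° of longitude spans that × cos φ = 109073.4 m, so Δλ = -168.68 / 109073.4 × 3600 = -5.567″.

Δλ = -5.6″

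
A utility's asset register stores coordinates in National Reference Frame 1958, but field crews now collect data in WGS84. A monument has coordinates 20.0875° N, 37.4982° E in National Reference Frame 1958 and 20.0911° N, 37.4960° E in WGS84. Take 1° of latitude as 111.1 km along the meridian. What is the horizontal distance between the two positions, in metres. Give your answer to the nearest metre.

Δφ = 20.0911° − 20.0875° = +0.0036°; Δλ = 37.4960° − 37.4982° = -0.0022°.
ΔN = Δφ × 111100 = 400.0 m; ΔE = Δλ × 111100 × cos(20.0875°) = -0.0022 × 111100 × 0.939169 = -229.6 m.
Distance = √(ΔE² + ΔN²) = √((-229.6)² + 400.0²) = 461.2 m.

461 m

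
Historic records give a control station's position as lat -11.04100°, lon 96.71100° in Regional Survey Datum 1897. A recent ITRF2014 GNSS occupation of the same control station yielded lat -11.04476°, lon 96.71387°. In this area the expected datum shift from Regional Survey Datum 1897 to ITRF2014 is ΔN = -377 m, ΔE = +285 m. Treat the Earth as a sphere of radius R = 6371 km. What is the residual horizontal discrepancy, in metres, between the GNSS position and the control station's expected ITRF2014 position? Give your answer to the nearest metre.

50 m

Observed coordinate differences: Δφ = -0.00376°, Δλ = +0.00287°.
Converting to metres (1° lat = 111195 m, cos φ = 0.981490): observed ΔN = -418.1 m, observed ΔE = 313.2 m.
Subtracting the expected shift leaves a residual of -418.1 − (-377) = -41.1 m north and 313.2 − (285) = 28.2 m east.
Residual distance = √((-41.1)² + 28.2²) = 49.9 m.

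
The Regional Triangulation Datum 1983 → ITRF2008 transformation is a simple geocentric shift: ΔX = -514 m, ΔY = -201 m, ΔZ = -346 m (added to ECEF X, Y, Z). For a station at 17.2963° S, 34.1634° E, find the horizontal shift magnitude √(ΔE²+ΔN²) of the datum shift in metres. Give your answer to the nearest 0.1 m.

505.4 m

At φ = -17.2963°, λ = 34.1634°: sin φ = -0.297313, cos φ = 0.954780, sin λ = 0.561555, cos λ = 0.827439.
ΔE = −sin λ·ΔX + cos λ·ΔY = −(0.561555)·(-514) + (0.827439)·(-201) = 122.32 m.
ΔN = −sin φ cos λ·ΔX − sin φ sin λ·ΔY + cos φ·ΔZ = −(-0.297313)(0.827439)(-514) − (-0.297313)(0.561555)(-201) + (0.954780)(-346) = -490.36 m.
Horizontal magnitude = √(ΔE² + ΔN²) = √(122.32² + (-490.36)²) = 505.39 m.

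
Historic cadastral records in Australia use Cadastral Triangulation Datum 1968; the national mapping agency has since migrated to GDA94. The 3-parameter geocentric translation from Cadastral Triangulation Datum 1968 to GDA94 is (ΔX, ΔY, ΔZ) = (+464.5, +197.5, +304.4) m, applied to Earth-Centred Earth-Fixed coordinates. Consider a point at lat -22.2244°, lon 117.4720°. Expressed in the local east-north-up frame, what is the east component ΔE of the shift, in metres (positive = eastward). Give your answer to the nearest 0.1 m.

The local east axis at (φ, λ) is (−sin λ, cos λ, 0), so ΔE = −sin(117.4720°)·464.5 + cos(117.4720°)·197.5 = -503.23 m.

ΔE = -503.2 m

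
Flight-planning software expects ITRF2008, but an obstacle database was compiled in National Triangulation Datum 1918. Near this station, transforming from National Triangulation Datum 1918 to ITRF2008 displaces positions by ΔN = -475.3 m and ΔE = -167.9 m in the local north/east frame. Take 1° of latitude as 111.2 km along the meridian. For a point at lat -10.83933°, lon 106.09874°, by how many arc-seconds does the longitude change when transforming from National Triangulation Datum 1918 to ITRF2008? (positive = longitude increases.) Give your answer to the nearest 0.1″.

At latitude -10.83933°, cos φ = 0.982158.
1° of longitude at this latitude = 111.2 × cos φ = 109.22 km, so Δλ = -167.9 / 109216.0 = -0.0015373° = -5.534″.

Δλ = -5.5″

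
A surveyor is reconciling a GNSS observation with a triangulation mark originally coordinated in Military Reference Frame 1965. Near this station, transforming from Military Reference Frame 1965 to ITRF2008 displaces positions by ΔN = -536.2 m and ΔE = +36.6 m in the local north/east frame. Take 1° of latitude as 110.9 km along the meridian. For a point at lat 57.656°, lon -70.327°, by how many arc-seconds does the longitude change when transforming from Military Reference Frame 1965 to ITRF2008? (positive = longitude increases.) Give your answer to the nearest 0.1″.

At latitude 57.656°, cos φ = 0.535001.
1° of longitude at this latitude = 110.9 × cos φ = 59.33 km, so Δλ = 36.6 / 59331.6 = 0.0006169° = 2.221″.

Δλ = 2.2″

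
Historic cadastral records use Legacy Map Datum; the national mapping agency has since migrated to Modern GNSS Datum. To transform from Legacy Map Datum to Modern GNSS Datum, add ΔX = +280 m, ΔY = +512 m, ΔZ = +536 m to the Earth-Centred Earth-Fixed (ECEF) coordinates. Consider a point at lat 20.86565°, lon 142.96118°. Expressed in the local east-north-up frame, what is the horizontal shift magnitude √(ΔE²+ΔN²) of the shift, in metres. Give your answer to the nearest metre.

745 m

The local east axis at (φ, λ) is (−sin λ, cos λ, 0), so ΔE = −sin(142.96118°)·280 + cos(142.96118°)·512 = -577.35 m.
The local north axis is (−sin φ cos λ, −sin φ sin λ, cos φ), giving ΔN = 79.607 − 109.847 + 500.848 = 470.61 m.
Horizontal magnitude = √(ΔE² + ΔN²) = √((-577.35)² + 470.61²) = 744.85 m.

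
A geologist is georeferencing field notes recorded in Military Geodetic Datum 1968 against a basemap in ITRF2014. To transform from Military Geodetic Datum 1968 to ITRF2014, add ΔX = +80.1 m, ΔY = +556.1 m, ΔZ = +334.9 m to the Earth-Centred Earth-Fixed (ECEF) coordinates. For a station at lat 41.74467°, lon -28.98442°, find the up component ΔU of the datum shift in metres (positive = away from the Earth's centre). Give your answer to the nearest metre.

ΔU = 74 m

The local up (radial) axis is (cos φ cos λ, cos φ sin λ, sin φ), giving ΔU = 52.279 − 201.057 + 222.981 = 74.20 m.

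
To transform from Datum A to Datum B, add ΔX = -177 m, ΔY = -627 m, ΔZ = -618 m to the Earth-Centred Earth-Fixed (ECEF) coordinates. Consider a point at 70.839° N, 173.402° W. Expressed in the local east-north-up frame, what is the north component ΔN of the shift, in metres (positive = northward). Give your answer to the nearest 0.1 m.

ΔN = -437.0 m

The local north axis is (−sin φ cos λ, −sin φ sin λ, cos φ), giving ΔN = -166.087 − 68.053 − 202.842 = -436.98 m.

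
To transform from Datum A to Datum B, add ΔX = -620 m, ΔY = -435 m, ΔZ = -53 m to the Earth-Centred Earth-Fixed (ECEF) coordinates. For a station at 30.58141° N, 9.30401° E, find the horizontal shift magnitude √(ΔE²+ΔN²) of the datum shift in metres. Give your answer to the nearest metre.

At φ = 30.58141°, λ = 9.30401°: sin φ = 0.508762, cos φ = 0.860907, sin λ = 0.161673, cos λ = 0.986844.
ΔE = −sin λ·ΔX + cos λ·ΔY = −(0.161673)·(-620) + (0.986844)·(-435) = -329.04 m.
ΔN = −sin φ cos λ·ΔX − sin φ sin λ·ΔY + cos φ·ΔZ = −(0.508762)(0.986844)(-620) − (0.508762)(0.161673)(-435) + (0.860907)(-53) = 301.43 m.
Horizontal magnitude = √(ΔE² + ΔN²) = √((-329.04)² + 301.43²) = 446.24 m.

446 m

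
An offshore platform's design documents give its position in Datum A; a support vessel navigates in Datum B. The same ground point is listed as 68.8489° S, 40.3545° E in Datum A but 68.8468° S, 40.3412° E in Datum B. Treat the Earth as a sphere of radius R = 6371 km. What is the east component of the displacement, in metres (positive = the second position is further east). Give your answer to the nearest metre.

ΔE = -534 m

Δφ = -68.8468° − -68.8489° = +0.0021°; Δλ = 40.3412° − 40.3545° = -0.0133°.
1° along a meridian = πR/180 = 111195 m.
ΔN = Δφ × 111195 = 233.5 m; ΔE = Δλ × 111195 × cos(-68.8489°) = -0.0133 × 111195 × 0.360829 = -533.6 m.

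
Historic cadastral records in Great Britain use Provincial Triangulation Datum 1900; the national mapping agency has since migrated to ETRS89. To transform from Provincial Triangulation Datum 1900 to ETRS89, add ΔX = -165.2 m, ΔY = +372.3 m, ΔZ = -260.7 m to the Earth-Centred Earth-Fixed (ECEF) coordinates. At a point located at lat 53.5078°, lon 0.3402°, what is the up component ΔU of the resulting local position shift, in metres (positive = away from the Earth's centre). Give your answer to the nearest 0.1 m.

The local up (radial) axis is (cos φ cos λ, cos φ sin λ, sin φ), giving ΔU = -98.245 + 1.315 − 209.587 = -306.52 m.

ΔU = -306.5 m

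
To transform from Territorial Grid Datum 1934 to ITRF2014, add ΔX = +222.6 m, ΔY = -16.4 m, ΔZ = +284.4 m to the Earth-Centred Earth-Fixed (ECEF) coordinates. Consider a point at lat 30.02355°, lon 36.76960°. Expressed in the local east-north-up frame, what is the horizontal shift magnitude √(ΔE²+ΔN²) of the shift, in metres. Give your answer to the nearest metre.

At φ = 30.02355°, λ = 36.76960°: sin φ = 0.500356, cos φ = 0.865820, sin λ = 0.598599, cos λ = 0.801049.
ΔE = −sin λ·ΔX + cos λ·ΔY = −(0.598599)·(222.6) + (0.801049)·(-16.4) = -146.39 m.
ΔN = −sin φ cos λ·ΔX − sin φ sin λ·ΔY + cos φ·ΔZ = −(0.500356)(0.801049)(222.6) − (0.500356)(0.598599)(-16.4) + (0.865820)(284.4) = 161.93 m.
Horizontal magnitude = √(ΔE² + ΔN²) = √((-146.39)² + 161.93²) = 218.29 m.

218 m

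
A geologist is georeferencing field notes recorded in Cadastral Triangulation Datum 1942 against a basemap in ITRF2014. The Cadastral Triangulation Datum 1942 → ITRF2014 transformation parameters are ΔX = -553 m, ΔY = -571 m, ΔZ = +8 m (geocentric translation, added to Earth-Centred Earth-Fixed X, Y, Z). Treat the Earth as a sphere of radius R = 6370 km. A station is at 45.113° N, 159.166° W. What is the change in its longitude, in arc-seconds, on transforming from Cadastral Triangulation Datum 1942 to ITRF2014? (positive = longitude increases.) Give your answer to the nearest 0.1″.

Δλ = 15.5″

sin φ = 0.708500, cos φ = 0.705711, sin λ = -0.355662, cos λ = -0.934615.
East component: ΔE = −sin λ·ΔX + cos λ·ΔY = −(-0.355662)(-553) + (-0.934615)(-571) = 336.98 m.
1° of latitude spans πR/180 = 111177 m; at latitude φ, 1° of longitude spans that × cos φ = 78459.1 m, so Δλ = 336.98 / 78459.1 × 3600 = 15.462″.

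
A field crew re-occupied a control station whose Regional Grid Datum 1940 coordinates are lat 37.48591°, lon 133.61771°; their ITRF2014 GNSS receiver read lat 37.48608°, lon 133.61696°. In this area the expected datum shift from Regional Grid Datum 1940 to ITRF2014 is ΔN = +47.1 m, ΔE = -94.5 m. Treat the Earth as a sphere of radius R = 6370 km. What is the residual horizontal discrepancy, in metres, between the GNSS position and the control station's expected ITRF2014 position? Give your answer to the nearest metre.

Observed coordinate differences: Δφ = +0.00017°, Δλ = -0.00075°.
Converting to metres (1° lat = 111177 m, cos φ = 0.793503): observed ΔN = 18.9 m, observed ΔE = -66.2 m.
Subtracting the expected shift leaves a residual of 18.9 − (47.1) = -28.2 m north and -66.2 − (-94.5) = 28.3 m east.
Residual distance = √((-28.2)² + 28.3²) = 40.0 m.

40 m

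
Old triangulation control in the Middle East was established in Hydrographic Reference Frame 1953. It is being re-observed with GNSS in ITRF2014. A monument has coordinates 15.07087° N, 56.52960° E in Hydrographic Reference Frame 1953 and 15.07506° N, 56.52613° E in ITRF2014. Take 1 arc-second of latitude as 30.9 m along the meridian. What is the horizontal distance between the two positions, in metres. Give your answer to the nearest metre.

597 m

Δφ = 15.07506° − 15.07087° = +0.00419°; Δλ = 56.52613° − 56.52960° = -0.00347°.
1° of latitude = 3600 × 30.90 = 111240 m.
ΔN = Δφ × 111240 = 466.1 m; ΔE = Δλ × 111240 × cos(15.07087°) = -0.00347 × 111240 × 0.965605 = -372.7 m.
Distance = √(ΔE² + ΔN²) = √((-372.7)² + 466.1²) = 596.8 m.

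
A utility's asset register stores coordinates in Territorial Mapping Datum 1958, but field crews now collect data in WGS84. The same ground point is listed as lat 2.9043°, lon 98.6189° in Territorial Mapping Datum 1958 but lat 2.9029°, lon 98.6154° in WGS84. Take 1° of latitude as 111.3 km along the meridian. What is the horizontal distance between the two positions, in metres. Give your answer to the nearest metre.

Δφ = 2.9029° − 2.9043° = -0.0014°; Δλ = 98.6154° − 98.6189° = -0.0035°.
ΔN = Δφ × 111300 = -155.8 m; ΔE = Δλ × 111300 × cos(2.9043°) = -0.0035 × 111300 × 0.998716 = -389.0 m.
Distance = √(ΔE² + ΔN²) = √((-389.0)² + (-155.8)²) = 419.1 m.

419 m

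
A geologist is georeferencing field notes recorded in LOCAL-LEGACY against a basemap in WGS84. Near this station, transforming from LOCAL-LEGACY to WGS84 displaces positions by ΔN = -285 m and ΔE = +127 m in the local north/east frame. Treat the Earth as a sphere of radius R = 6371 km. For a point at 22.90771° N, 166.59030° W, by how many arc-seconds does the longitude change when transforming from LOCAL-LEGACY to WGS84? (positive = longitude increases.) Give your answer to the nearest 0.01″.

At latitude 22.90771°, cos φ = 0.921133.
One radian of longitude at latitude φ spans R cos φ, so Δλ = ΔE / (R cos φ) = 127.0 / (6371000 × 0.921133) = 2.1641e-05 rad = 4.464″.

Δλ = 4.46″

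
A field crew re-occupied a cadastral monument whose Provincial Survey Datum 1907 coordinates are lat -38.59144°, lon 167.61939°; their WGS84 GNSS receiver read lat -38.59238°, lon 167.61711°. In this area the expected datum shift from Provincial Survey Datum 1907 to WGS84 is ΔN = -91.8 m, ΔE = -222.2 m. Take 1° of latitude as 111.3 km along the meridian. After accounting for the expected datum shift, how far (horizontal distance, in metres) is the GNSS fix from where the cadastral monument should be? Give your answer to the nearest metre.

Observed coordinate differences: Δφ = -0.00094°, Δλ = -0.00228°.
Converting to metres (1° lat = 111300 m, cos φ = 0.781614): observed ΔN = -104.6 m, observed ΔE = -198.3 m.
Subtracting the expected shift leaves a residual of -104.6 − (-91.8) = -12.8 m north and -198.3 − (-222.2) = 23.9 m east.
Residual distance = √((-12.8)² + 23.9²) = 27.1 m.

27 m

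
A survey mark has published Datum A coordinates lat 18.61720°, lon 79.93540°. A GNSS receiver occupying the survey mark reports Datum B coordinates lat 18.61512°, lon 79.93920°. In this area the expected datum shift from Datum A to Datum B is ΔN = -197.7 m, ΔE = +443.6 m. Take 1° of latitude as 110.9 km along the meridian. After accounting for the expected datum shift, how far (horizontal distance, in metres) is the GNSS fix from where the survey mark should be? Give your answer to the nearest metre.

Observed coordinate differences: Δφ = -0.00208°, Δλ = +0.00380°.
Converting to metres (1° lat = 110900 m, cos φ = 0.947673): observed ΔN = -230.7 m, observed ΔE = 399.4 m.
Subtracting the expected shift leaves a residual of -230.7 − (-197.7) = -33.0 m north and 399.4 − (443.6) = -44.2 m east.
Residual distance = √((-33.0)² + (-44.2)²) = 55.2 m.

55 m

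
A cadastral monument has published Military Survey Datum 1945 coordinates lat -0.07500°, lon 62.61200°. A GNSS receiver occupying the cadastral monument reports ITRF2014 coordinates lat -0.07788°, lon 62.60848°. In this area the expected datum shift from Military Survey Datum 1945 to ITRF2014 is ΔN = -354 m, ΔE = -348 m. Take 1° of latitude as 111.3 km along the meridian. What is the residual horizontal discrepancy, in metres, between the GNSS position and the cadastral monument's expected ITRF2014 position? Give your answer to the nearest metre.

55 m

Observed coordinate differences: Δφ = -0.00288°, Δλ = -0.00352°.
Converting to metres (1° lat = 111300 m, cos φ = 0.999999): observed ΔN = -320.5 m, observed ΔE = -391.8 m.
Subtracting the expected shift leaves a residual of -320.5 − (-354) = 33.5 m north and -391.8 − (-348) = -43.8 m east.
Residual distance = √(33.5² + (-43.8)²) = 55.1 m.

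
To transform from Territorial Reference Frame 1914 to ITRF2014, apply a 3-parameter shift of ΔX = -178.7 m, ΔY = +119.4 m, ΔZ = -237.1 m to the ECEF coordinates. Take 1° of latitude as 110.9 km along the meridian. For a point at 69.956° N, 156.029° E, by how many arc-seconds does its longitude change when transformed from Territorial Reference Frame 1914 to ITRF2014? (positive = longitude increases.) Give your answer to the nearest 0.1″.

Δλ = -3.5″

sin φ = 0.939430, cos φ = 0.342742, sin λ = 0.406274, cos λ = -0.913751.
East component: ΔE = −sin λ·ΔX + cos λ·ΔY = −(0.406274)(-178.7) + (-0.913751)(119.4) = -36.50 m.
1° of latitude spans 110900 m; at latitude φ, 1° of longitude spans that × cos φ = 38010.1 m, so Δλ = -36.50 / 38010.1 × 3600 = -3.457″.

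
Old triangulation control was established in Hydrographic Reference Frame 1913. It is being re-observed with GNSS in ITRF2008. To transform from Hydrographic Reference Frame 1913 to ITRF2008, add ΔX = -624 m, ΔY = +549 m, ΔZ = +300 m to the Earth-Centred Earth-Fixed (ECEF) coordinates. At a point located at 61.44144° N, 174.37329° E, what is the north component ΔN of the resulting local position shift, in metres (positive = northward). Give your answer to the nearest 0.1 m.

The local north axis is (−sin φ cos λ, −sin φ sin λ, cos φ), giving ΔN = -545.437 − 47.278 + 143.417 = -449.30 m.

ΔN = -449.3 m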